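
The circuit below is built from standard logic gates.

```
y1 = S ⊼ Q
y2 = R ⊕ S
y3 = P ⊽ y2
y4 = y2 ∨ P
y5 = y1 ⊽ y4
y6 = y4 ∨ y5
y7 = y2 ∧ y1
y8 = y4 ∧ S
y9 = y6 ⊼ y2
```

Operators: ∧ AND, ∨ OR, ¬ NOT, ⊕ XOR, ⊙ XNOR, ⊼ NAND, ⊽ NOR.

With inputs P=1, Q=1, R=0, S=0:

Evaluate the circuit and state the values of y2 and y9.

y2 = 0  y9 = 1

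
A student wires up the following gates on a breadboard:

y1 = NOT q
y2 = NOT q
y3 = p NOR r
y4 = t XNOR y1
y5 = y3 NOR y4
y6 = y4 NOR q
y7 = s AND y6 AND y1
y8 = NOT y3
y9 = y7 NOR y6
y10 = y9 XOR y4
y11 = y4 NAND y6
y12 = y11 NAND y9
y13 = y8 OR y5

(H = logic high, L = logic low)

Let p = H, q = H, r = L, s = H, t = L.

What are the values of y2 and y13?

y1 = NOT q = NOT H = L
y2 = NOT q = NOT H = L
y3 = p NOR r = H NOR L = L
y4 = t XNOR y1 = L XNOR L = H
y5 = y3 NOR y4 = L NOR H = L
y8 = NOT y3 = NOT L = H
y13 = y8 OR y5 = H OR L = H

y2 = L, y13 = H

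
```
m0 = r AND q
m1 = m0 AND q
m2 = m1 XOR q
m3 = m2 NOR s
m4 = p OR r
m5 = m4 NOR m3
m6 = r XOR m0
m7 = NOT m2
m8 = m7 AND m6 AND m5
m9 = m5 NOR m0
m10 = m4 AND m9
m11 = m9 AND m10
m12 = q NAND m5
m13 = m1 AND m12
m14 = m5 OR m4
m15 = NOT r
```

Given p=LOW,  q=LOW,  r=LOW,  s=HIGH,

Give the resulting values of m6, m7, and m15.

m6 = LOW, m7 = HIGH, m15 = HIGH

m0 = r AND q = LOW AND LOW = LOW
m1 = m0 AND q = LOW AND LOW = LOW
m2 = m1 XOR q = LOW XOR LOW = LOW
m6 = r XOR m0 = LOW XOR LOW = LOW
m7 = NOT m2 = NOT LOW = HIGH
m15 = NOT r = NOT LOW = HIGH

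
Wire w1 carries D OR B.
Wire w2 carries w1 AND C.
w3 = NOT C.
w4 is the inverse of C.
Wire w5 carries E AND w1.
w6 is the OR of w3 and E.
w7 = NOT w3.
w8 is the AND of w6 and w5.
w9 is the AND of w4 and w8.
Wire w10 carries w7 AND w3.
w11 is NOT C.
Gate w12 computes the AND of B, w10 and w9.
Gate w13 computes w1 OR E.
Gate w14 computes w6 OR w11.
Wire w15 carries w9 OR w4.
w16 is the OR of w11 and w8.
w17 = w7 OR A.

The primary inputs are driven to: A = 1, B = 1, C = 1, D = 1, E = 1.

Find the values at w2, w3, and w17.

w1 = D OR B = 1 OR 1 = 1
w2 = w1 AND C = 1 AND 1 = 1
w3 = NOT C = NOT 1 = 0
w7 = NOT w3 = NOT 0 = 1
w17 = w7 OR A = 1 OR 1 = 1

w2 = 1; w3 = 0; w17 = 1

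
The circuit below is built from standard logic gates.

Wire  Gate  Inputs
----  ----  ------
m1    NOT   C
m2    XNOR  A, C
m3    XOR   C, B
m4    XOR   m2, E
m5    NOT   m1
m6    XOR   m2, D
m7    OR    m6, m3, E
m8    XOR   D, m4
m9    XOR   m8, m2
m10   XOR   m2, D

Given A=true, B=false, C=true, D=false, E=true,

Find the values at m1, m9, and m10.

m1 = NOT C = NOT true = false
m2 = A XNOR C = true XNOR true = true
m4 = m2 XOR E = true XOR true = false
m8 = D XOR m4 = false XOR false = false
m9 = m8 XOR m2 = false XOR true = true
m10 = m2 XOR D = true XOR false = true

m1 = false; m9 = true; m10 = true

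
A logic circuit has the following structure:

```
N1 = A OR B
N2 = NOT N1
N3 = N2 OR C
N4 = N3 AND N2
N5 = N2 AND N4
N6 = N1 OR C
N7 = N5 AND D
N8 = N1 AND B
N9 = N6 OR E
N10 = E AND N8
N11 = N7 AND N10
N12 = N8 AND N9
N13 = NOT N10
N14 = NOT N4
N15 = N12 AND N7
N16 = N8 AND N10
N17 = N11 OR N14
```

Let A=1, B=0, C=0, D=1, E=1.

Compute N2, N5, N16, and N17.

N2 = 0  N5 = 0  N16 = 0  N17 = 1

N1 = A OR B = 1 OR 0 = 1
N2 = NOT N1 = NOT 1 = 0
N3 = N2 OR C = 0 OR 0 = 0
N4 = N3 AND N2 = 0 AND 0 = 0
N5 = N2 AND N4 = 0 AND 0 = 0
N7 = N5 AND D = 0 AND 1 = 0
N8 = N1 AND B = 1 AND 0 = 0
N10 = E AND N8 = 1 AND 0 = 0
N11 = N7 AND N10 = 0 AND 0 = 0
N14 = NOT N4 = NOT 0 = 1
N16 = N8 AND N10 = 0 AND 0 = 0
N17 = N11 OR N14 = 0 OR 1 = 1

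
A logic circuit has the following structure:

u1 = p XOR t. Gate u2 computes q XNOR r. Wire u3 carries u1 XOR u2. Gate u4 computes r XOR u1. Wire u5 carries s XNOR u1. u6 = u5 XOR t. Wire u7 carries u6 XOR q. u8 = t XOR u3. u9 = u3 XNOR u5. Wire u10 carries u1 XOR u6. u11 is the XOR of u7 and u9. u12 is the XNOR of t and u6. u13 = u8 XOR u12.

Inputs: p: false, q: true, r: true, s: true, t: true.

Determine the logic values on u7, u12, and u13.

u1 = p XOR t = false XOR true = true
u2 = q XNOR r = true XNOR true = true
u3 = u1 XOR u2 = true XOR true = false
u5 = s XNOR u1 = true XNOR true = true
u6 = u5 XOR t = true XOR true = false
u7 = u6 XOR q = false XOR true = true
u8 = t XOR u3 = true XOR false = true
u12 = t XNOR u6 = true XNOR false = false
u13 = u8 XOR u12 = true XOR false = true

u7 = true, u12 = false, u13 = true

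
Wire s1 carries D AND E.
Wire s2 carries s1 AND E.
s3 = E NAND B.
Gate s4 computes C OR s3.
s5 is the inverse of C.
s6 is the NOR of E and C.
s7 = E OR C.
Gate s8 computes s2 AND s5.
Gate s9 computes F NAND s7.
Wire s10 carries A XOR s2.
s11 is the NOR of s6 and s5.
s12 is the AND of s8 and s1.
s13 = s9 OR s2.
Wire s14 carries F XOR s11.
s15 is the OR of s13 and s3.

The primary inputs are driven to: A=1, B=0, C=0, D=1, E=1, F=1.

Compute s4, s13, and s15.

s4 = 1  s13 = 1  s15 = 1

s1 = D AND E = 1 AND 1 = 1
s2 = s1 AND E = 1 AND 1 = 1
s3 = E NAND B = 1 NAND 0 = 1
s4 = C OR s3 = 0 OR 1 = 1
s7 = E OR C = 1 OR 0 = 1
s9 = F NAND s7 = 1 NAND 1 = 0
s13 = s9 OR s2 = 0 OR 1 = 1
s15 = s13 OR s3 = 1 OR 1 = 1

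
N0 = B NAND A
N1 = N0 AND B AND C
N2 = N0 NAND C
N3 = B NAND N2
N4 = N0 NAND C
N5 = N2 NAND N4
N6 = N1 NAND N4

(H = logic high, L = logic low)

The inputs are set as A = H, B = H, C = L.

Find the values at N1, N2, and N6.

N1 = L; N2 = H; N6 = H

N0 = B NAND A = H NAND H = L
N1 = N0 AND B AND C = L AND H AND L = L
N2 = N0 NAND C = L NAND L = H
N4 = N0 NAND C = L NAND L = H
N6 = N1 NAND N4 = L NAND H = H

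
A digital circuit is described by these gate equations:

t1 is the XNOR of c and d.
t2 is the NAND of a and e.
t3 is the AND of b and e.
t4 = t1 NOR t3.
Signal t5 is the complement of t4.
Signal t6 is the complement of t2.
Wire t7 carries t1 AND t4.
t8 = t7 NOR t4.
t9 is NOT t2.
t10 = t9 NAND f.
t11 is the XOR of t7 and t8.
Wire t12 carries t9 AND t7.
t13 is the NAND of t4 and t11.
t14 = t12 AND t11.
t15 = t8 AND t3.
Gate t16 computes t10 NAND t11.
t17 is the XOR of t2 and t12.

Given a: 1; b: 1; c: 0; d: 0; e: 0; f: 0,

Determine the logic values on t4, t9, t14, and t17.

t1 = c XNOR d = 0 XNOR 0 = 1
t2 = a NAND e = 1 NAND 0 = 1
t3 = b AND e = 1 AND 0 = 0
t4 = t1 NOR t3 = 1 NOR 0 = 0
t7 = t1 AND t4 = 1 AND 0 = 0
t8 = t7 NOR t4 = 0 NOR 0 = 1
t9 = NOT t2 = NOT 1 = 0
t11 = t7 XOR t8 = 0 XOR 1 = 1
t12 = t9 AND t7 = 0 AND 0 = 0
t14 = t12 AND t11 = 0 AND 1 = 0
t17 = t2 XOR t12 = 1 XOR 0 = 1

t4 = 0; t9 = 0; t14 = 0; t17 = 1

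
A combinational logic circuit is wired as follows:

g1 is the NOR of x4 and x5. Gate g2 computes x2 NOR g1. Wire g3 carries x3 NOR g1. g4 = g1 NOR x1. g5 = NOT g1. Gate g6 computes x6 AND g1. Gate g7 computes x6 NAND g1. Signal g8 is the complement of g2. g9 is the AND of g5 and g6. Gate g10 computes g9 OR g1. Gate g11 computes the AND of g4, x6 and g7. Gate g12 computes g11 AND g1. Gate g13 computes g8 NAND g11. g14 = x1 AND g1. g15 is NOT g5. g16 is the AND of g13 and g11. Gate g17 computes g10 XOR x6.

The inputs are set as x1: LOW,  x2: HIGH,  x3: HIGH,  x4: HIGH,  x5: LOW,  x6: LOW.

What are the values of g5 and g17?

g1 = x4 NOR x5 = HIGH NOR LOW = LOW
g5 = NOT g1 = NOT LOW = HIGH
g6 = x6 AND g1 = LOW AND LOW = LOW
g9 = g5 AND g6 = HIGH AND LOW = LOW
g10 = g9 OR g1 = LOW OR LOW = LOW
g17 = g10 XOR x6 = LOW XOR LOW = LOW

g5 = HIGH  g17 = LOW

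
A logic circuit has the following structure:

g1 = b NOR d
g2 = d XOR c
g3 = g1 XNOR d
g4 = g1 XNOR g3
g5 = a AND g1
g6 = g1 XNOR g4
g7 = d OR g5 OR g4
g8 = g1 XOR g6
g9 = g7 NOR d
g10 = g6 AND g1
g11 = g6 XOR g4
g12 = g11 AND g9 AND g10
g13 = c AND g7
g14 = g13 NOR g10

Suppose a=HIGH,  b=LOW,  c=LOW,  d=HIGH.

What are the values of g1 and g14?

g1 = b NOR d = LOW NOR HIGH = LOW
g3 = g1 XNOR d = LOW XNOR HIGH = LOW
g4 = g1 XNOR g3 = LOW XNOR LOW = HIGH
g5 = a AND g1 = HIGH AND LOW = LOW
g6 = g1 XNOR g4 = LOW XNOR HIGH = LOW
g7 = d OR g5 OR g4 = HIGH OR LOW OR HIGH = HIGH
g10 = g6 AND g1 = LOW AND LOW = LOW
g13 = c AND g7 = LOW AND HIGH = LOW
g14 = g13 NOR g10 = LOW NOR LOW = HIGH

g1 = LOW  g14 = HIGH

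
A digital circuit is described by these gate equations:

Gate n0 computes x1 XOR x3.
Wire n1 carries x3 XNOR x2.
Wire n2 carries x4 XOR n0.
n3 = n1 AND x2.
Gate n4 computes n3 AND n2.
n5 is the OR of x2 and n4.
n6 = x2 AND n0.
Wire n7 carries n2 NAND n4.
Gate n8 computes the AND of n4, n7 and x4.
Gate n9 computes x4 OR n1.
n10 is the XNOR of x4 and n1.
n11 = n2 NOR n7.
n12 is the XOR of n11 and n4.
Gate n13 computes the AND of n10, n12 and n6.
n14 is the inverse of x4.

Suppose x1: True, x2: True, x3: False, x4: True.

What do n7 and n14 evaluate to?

n7 = True  n14 = False

n0 = x1 XOR x3 = True XOR False = True
n1 = x3 XNOR x2 = False XNOR True = False
n2 = x4 XOR n0 = True XOR True = False
n3 = n1 AND x2 = False AND True = False
n4 = n3 AND n2 = False AND False = False
n7 = n2 NAND n4 = False NAND False = True
n14 = NOT x4 = NOT True = False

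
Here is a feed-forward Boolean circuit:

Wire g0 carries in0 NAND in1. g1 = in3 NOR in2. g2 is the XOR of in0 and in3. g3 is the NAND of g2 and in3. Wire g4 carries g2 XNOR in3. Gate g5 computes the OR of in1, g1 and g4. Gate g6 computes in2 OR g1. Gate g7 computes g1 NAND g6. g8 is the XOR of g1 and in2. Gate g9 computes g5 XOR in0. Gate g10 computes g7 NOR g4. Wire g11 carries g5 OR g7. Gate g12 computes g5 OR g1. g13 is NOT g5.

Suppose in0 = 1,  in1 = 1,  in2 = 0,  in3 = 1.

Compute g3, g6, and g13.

g1 = in3 NOR in2 = 1 NOR 0 = 0
g2 = in0 XOR in3 = 1 XOR 1 = 0
g3 = g2 NAND in3 = 0 NAND 1 = 1
g4 = g2 XNOR in3 = 0 XNOR 1 = 0
g5 = in1 OR g1 OR g4 = 1 OR 0 OR 0 = 1
g6 = in2 OR g1 = 0 OR 0 = 0
g13 = NOT g5 = NOT 1 = 0

g3 = 1  g6 = 0  g13 = 0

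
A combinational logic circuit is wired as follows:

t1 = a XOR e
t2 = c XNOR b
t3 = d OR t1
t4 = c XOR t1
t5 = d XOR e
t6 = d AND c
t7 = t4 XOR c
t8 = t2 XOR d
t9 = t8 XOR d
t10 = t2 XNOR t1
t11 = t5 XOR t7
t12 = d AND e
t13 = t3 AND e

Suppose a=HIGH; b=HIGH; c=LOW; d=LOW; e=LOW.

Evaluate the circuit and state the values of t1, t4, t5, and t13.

t1 = a XOR e = HIGH XOR LOW = HIGH
t3 = d OR t1 = LOW OR HIGH = HIGH
t4 = c XOR t1 = LOW XOR HIGH = HIGH
t5 = d XOR e = LOW XOR LOW = LOW
t13 = t3 AND e = HIGH AND LOW = LOW

t1 = HIGH, t4 = HIGH, t5 = LOW, t13 = LOW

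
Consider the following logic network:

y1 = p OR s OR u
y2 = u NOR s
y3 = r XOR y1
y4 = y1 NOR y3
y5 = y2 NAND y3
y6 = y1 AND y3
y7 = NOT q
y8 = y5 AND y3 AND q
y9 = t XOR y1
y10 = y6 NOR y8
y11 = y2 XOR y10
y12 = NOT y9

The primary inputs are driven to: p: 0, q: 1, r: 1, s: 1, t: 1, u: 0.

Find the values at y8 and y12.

y8 = 0; y12 = 1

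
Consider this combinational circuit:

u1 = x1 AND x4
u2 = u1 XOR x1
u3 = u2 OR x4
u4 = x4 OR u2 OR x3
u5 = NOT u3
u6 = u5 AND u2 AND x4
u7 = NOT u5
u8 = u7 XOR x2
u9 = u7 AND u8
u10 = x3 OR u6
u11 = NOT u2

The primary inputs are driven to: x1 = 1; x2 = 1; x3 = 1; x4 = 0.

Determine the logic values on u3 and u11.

u3 = 1, u11 = 0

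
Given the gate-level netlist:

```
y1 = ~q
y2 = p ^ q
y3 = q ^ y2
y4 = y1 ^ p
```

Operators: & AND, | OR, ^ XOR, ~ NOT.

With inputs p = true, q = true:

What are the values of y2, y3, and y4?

y1 = NOT q = NOT true = false
y2 = p XOR q = true XOR true = false
y3 = q XOR y2 = true XOR false = true
y4 = y1 XOR p = false XOR true = true

y2 = false; y3 = true; y4 = true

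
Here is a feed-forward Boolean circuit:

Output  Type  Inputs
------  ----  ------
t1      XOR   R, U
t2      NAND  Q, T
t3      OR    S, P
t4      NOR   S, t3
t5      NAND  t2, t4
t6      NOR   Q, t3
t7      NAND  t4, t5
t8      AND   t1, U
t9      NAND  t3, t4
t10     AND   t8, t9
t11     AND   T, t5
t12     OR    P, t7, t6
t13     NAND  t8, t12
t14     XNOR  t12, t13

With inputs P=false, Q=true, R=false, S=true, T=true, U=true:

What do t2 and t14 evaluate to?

t2 = false, t14 = false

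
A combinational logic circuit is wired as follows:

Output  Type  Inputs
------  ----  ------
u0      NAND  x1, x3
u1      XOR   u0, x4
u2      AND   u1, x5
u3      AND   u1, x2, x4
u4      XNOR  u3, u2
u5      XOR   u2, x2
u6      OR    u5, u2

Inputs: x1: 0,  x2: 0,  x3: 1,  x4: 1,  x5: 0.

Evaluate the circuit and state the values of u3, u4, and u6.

u3 = 0  u4 = 1  u6 = 0

u0 = x1 NAND x3 = 0 NAND 1 = 1
u1 = u0 XOR x4 = 1 XOR 1 = 0
u2 = u1 AND x5 = 0 AND 0 = 0
u3 = u1 AND x2 AND x4 = 0 AND 0 AND 1 = 0
u4 = u3 XNOR u2 = 0 XNOR 0 = 1
u5 = u2 XOR x2 = 0 XOR 0 = 0
u6 = u5 OR u2 = 0 OR 0 = 0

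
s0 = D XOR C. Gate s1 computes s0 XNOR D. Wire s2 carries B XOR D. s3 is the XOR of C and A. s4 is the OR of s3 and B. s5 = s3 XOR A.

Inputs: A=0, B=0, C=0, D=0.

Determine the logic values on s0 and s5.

s0 = D XOR C = 0 XOR 0 = 0
s3 = C XOR A = 0 XOR 0 = 0
s5 = s3 XOR A = 0 XOR 0 = 0

s0 = 0, s5 = 0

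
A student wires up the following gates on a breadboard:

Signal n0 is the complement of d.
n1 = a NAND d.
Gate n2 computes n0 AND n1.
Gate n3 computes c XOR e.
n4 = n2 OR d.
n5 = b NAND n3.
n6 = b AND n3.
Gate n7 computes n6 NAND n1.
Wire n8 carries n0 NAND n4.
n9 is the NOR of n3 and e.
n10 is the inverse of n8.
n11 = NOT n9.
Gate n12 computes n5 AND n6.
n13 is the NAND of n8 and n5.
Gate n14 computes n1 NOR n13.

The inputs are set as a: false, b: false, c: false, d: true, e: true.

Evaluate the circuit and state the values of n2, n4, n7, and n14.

n2 = false, n4 = true, n7 = true, n14 = false

n0 = NOT d = NOT true = false
n1 = a NAND d = false NAND true = true
n2 = n0 AND n1 = false AND true = false
n3 = c XOR e = false XOR true = true
n4 = n2 OR d = false OR true = true
n5 = b NAND n3 = false NAND true = true
n6 = b AND n3 = false AND true = false
n7 = n6 NAND n1 = false NAND true = true
n8 = n0 NAND n4 = false NAND true = true
n13 = n8 NAND n5 = true NAND true = false
n14 = n1 NOR n13 = true NOR false = false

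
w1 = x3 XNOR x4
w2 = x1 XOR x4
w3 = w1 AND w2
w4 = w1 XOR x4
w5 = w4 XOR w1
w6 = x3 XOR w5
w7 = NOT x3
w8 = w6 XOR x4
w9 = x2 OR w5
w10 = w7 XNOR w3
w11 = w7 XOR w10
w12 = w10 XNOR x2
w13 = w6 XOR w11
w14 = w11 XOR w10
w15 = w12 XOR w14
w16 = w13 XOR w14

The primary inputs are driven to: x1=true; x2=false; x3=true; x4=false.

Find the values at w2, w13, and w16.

w2 = true, w13 = false, w16 = false

w1 = x3 XNOR x4 = true XNOR false = false
w2 = x1 XOR x4 = true XOR false = true
w3 = w1 AND w2 = false AND true = false
w4 = w1 XOR x4 = false XOR false = false
w5 = w4 XOR w1 = false XOR false = false
w6 = x3 XOR w5 = true XOR false = true
w7 = NOT x3 = NOT true = false
w10 = w7 XNOR w3 = false XNOR false = true
w11 = w7 XOR w10 = false XOR true = true
w13 = w6 XOR w11 = true XOR true = false
w14 = w11 XOR w10 = true XOR true = false
w16 = w13 XOR w14 = false XOR false = false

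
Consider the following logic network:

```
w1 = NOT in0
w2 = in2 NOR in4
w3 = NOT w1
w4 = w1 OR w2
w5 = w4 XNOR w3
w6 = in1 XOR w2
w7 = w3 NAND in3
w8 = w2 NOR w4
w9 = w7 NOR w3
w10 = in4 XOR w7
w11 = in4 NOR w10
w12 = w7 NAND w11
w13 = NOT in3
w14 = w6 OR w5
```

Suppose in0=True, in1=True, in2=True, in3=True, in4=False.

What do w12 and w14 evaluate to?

w12 = True  w14 = True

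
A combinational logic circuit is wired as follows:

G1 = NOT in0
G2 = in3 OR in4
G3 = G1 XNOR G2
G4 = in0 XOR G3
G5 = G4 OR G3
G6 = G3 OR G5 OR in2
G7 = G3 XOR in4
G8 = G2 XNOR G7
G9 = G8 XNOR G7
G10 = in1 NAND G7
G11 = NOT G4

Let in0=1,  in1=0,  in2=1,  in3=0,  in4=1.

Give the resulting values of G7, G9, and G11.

G7 = 1, G9 = 1, G11 = 0

G1 = NOT in0 = NOT 1 = 0
G2 = in3 OR in4 = 0 OR 1 = 1
G3 = G1 XNOR G2 = 0 XNOR 1 = 0
G4 = in0 XOR G3 = 1 XOR 0 = 1
G7 = G3 XOR in4 = 0 XOR 1 = 1
G8 = G2 XNOR G7 = 1 XNOR 1 = 1
G9 = G8 XNOR G7 = 1 XNOR 1 = 1
G11 = NOT G4 = NOT 1 = 0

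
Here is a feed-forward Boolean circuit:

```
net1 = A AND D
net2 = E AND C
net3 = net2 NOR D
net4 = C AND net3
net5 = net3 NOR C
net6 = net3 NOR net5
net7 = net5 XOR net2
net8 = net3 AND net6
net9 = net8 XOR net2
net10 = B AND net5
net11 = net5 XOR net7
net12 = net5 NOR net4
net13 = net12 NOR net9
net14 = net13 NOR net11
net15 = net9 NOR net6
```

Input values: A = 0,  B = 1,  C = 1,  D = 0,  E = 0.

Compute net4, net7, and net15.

net2 = E AND C = 0 AND 1 = 0
net3 = net2 NOR D = 0 NOR 0 = 1
net4 = C AND net3 = 1 AND 1 = 1
net5 = net3 NOR C = 1 NOR 1 = 0
net6 = net3 NOR net5 = 1 NOR 0 = 0
net7 = net5 XOR net2 = 0 XOR 0 = 0
net8 = net3 AND net6 = 1 AND 0 = 0
net9 = net8 XOR net2 = 0 XOR 0 = 0
net15 = net9 NOR net6 = 0 NOR 0 = 1

net4 = 1, net7 = 0, net15 = 1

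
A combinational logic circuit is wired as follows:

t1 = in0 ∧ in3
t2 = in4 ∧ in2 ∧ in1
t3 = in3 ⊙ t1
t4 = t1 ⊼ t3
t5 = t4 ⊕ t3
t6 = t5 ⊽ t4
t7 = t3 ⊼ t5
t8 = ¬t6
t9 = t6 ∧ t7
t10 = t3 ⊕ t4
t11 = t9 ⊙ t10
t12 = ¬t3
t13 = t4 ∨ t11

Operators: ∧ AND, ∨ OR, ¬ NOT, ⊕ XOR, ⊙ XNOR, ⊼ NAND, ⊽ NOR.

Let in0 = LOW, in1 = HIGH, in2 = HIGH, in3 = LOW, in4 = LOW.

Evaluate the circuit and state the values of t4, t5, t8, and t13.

t4 = HIGH, t5 = LOW, t8 = HIGH, t13 = HIGH

t1 = in0 AND in3 = LOW AND LOW = LOW
t3 = in3 XNOR t1 = LOW XNOR LOW = HIGH
t4 = t1 NAND t3 = LOW NAND HIGH = HIGH
t5 = t4 XOR t3 = HIGH XOR HIGH = LOW
t6 = t5 NOR t4 = LOW NOR HIGH = LOW
t7 = t3 NAND t5 = HIGH NAND LOW = HIGH
t8 = NOT t6 = NOT LOW = HIGH
t9 = t6 AND t7 = LOW AND HIGH = LOW
t10 = t3 XOR t4 = HIGH XOR HIGH = LOW
t11 = t9 XNOR t10 = LOW XNOR LOW = HIGH
t13 = t4 OR t11 = HIGH OR HIGH = HIGH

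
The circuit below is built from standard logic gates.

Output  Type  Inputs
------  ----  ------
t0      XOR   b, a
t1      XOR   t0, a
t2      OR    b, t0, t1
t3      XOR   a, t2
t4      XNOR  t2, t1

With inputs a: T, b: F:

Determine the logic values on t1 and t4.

t1 = F; t4 = F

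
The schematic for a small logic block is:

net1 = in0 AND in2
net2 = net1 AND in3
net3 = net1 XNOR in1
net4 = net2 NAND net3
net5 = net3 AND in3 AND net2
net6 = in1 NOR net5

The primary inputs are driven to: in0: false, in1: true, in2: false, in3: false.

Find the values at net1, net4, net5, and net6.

net1 = false  net4 = true  net5 = false  net6 = false

net1 = in0 AND in2 = false AND false = false
net2 = net1 AND in3 = false AND false = false
net3 = net1 XNOR in1 = false XNOR true = false
net4 = net2 NAND net3 = false NAND false = true
net5 = net3 AND in3 AND net2 = false AND false AND false = false
net6 = in1 NOR net5 = true NOR false = false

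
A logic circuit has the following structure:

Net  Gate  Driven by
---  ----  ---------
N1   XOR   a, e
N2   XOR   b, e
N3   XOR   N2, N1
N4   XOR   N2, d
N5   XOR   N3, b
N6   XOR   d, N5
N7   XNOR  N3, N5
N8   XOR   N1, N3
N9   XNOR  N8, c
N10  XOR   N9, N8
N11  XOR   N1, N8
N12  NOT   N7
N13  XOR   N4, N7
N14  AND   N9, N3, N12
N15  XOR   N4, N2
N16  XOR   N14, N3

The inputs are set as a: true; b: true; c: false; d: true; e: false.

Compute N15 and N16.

N15 = true; N16 = false

N1 = a XOR e = true XOR false = true
N2 = b XOR e = true XOR false = true
N3 = N2 XOR N1 = true XOR true = false
N4 = N2 XOR d = true XOR true = false
N5 = N3 XOR b = false XOR true = true
N7 = N3 XNOR N5 = false XNOR true = false
N8 = N1 XOR N3 = true XOR false = true
N9 = N8 XNOR c = true XNOR false = false
N12 = NOT N7 = NOT false = true
N14 = N9 AND N3 AND N12 = false AND false AND true = false
N15 = N4 XOR N2 = false XOR true = true
N16 = N14 XOR N3 = false XOR false = false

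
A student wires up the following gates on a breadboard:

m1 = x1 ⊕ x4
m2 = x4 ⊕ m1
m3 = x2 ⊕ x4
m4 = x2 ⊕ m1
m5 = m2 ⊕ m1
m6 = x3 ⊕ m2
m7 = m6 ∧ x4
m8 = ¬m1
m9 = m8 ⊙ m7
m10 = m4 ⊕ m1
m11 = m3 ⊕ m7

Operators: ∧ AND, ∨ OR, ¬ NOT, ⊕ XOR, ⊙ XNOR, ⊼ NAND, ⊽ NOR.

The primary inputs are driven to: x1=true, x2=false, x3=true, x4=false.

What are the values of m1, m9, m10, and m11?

m1 = true  m9 = true  m10 = false  m11 = false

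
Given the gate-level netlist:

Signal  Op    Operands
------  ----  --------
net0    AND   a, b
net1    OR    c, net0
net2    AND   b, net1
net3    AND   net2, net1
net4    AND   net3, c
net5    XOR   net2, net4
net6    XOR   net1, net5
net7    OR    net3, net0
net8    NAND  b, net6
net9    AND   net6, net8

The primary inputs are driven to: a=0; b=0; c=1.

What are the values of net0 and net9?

net0 = 0, net9 = 1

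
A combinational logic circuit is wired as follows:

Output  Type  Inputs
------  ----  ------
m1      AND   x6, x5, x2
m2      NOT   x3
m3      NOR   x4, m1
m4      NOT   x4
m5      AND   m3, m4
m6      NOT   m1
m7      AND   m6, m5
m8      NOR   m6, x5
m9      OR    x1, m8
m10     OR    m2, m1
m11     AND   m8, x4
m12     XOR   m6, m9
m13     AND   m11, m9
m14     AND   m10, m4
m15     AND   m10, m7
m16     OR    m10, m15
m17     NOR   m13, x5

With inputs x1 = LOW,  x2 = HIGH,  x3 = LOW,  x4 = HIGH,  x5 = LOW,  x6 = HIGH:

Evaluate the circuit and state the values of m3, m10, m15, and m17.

m1 = x6 AND x5 AND x2 = HIGH AND LOW AND HIGH = LOW
m2 = NOT x3 = NOT LOW = HIGH
m3 = x4 NOR m1 = HIGH NOR LOW = LOW
m4 = NOT x4 = NOT HIGH = LOW
m5 = m3 AND m4 = LOW AND LOW = LOW
m6 = NOT m1 = NOT LOW = HIGH
m7 = m6 AND m5 = HIGH AND LOW = LOW
m8 = m6 NOR x5 = HIGH NOR LOW = LOW
m9 = x1 OR m8 = LOW OR LOW = LOW
m10 = m2 OR m1 = HIGH OR LOW = HIGH
m11 = m8 AND x4 = LOW AND HIGH = LOW
m13 = m11 AND m9 = LOW AND LOW = LOW
m15 = m10 AND m7 = HIGH AND LOW = LOW
m17 = m13 NOR x5 = LOW NOR LOW = HIGH

m3 = LOW, m10 = HIGH, m15 = LOW, m17 = HIGH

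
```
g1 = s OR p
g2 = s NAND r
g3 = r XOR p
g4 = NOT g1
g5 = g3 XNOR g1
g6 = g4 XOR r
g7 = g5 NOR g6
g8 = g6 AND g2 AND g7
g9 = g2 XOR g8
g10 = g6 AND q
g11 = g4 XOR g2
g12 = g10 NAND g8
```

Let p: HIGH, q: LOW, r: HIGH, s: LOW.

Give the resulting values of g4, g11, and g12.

g4 = LOW; g11 = HIGH; g12 = HIGH

g1 = s OR p = LOW OR HIGH = HIGH
g2 = s NAND r = LOW NAND HIGH = HIGH
g3 = r XOR p = HIGH XOR HIGH = LOW
g4 = NOT g1 = NOT HIGH = LOW
g5 = g3 XNOR g1 = LOW XNOR HIGH = LOW
g6 = g4 XOR r = LOW XOR HIGH = HIGH
g7 = g5 NOR g6 = LOW NOR HIGH = LOW
g8 = g6 AND g2 AND g7 = HIGH AND HIGH AND LOW = LOW
g10 = g6 AND q = HIGH AND LOW = LOW
g11 = g4 XOR g2 = LOW XOR HIGH = HIGH
g12 = g10 NAND g8 = LOW NAND LOW = HIGH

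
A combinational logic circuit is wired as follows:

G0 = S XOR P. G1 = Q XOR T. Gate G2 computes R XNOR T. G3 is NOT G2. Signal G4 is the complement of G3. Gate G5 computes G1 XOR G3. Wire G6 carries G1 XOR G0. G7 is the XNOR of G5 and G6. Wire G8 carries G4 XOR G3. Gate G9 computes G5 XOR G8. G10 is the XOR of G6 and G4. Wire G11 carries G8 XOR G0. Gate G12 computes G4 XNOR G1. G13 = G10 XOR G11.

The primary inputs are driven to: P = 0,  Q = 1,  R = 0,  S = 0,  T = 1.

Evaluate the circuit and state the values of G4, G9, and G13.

G0 = S XOR P = 0 XOR 0 = 0
G1 = Q XOR T = 1 XOR 1 = 0
G2 = R XNOR T = 0 XNOR 1 = 0
G3 = NOT G2 = NOT 0 = 1
G4 = NOT G3 = NOT 1 = 0
G5 = G1 XOR G3 = 0 XOR 1 = 1
G6 = G1 XOR G0 = 0 XOR 0 = 0
G8 = G4 XOR G3 = 0 XOR 1 = 1
G9 = G5 XOR G8 = 1 XOR 1 = 0
G10 = G6 XOR G4 = 0 XOR 0 = 0
G11 = G8 XOR G0 = 1 XOR 0 = 1
G13 = G10 XOR G11 = 0 XOR 1 = 1

G4 = 0; G9 = 0; G13 = 1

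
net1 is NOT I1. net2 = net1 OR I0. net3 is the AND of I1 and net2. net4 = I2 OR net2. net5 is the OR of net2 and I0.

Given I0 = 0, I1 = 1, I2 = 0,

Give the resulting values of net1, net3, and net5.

net1 = 0  net3 = 0  net5 = 0

net1 = NOT I1 = NOT 1 = 0
net2 = net1 OR I0 = 0 OR 0 = 0
net3 = I1 AND net2 = 1 AND 0 = 0
net5 = net2 OR I0 = 0 OR 0 = 0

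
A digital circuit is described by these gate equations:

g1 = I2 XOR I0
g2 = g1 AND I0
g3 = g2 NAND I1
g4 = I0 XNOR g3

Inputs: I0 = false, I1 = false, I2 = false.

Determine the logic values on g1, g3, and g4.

g1 = I2 XOR I0 = false XOR false = false
g2 = g1 AND I0 = false AND false = false
g3 = g2 NAND I1 = false NAND false = true
g4 = I0 XNOR g3 = false XNOR true = false

g1 = false, g3 = true, g4 = false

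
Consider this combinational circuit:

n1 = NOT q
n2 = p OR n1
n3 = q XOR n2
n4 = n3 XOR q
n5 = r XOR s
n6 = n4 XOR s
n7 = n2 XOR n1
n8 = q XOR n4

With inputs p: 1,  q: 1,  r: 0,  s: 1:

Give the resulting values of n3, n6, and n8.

n3 = 0, n6 = 0, n8 = 0

n1 = NOT q = NOT 1 = 0
n2 = p OR n1 = 1 OR 0 = 1
n3 = q XOR n2 = 1 XOR 1 = 0
n4 = n3 XOR q = 0 XOR 1 = 1
n6 = n4 XOR s = 1 XOR 1 = 0
n8 = q XOR n4 = 1 XOR 1 = 0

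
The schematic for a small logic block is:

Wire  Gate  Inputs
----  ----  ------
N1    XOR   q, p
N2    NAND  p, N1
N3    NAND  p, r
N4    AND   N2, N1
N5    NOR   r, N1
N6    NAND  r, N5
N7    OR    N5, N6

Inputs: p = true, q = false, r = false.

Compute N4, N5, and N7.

N1 = q XOR p = false XOR true = true
N2 = p NAND N1 = true NAND true = false
N4 = N2 AND N1 = false AND true = false
N5 = r NOR N1 = false NOR true = false
N6 = r NAND N5 = false NAND false = true
N7 = N5 OR N6 = false OR true = true

N4 = false  N5 = false  N7 = true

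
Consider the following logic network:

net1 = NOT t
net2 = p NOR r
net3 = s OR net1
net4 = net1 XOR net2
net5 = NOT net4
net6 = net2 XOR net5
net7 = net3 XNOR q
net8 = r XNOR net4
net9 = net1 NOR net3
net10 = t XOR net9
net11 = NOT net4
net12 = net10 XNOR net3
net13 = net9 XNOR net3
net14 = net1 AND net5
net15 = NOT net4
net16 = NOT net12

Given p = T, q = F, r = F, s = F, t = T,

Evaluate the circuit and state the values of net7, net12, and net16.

net1 = NOT t = NOT T = F
net3 = s OR net1 = F OR F = F
net7 = net3 XNOR q = F XNOR F = T
net9 = net1 NOR net3 = F NOR F = T
net10 = t XOR net9 = T XOR T = F
net12 = net10 XNOR net3 = F XNOR F = T
net16 = NOT net12 = NOT T = F

net7 = T, net12 = T, net16 = F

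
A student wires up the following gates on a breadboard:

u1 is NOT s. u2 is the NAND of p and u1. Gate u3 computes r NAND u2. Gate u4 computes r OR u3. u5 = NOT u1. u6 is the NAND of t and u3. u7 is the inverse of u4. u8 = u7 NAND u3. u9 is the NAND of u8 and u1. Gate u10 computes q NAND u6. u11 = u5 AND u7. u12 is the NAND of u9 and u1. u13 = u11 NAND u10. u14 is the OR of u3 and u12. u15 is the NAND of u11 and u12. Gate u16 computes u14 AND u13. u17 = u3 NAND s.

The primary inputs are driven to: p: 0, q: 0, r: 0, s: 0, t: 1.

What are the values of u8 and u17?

u1 = NOT s = NOT 0 = 1
u2 = p NAND u1 = 0 NAND 1 = 1
u3 = r NAND u2 = 0 NAND 1 = 1
u4 = r OR u3 = 0 OR 1 = 1
u7 = NOT u4 = NOT 1 = 0
u8 = u7 NAND u3 = 0 NAND 1 = 1
u17 = u3 NAND s = 1 NAND 0 = 1

u8 = 1, u17 = 1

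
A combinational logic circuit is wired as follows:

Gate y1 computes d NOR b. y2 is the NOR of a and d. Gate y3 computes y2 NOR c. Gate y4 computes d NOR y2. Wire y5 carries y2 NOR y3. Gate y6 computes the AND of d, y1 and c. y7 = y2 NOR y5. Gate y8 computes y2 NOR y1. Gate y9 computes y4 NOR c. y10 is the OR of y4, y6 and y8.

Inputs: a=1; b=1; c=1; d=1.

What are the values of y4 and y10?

y4 = 0, y10 = 1

y1 = d NOR b = 1 NOR 1 = 0
y2 = a NOR d = 1 NOR 1 = 0
y4 = d NOR y2 = 1 NOR 0 = 0
y6 = d AND y1 AND c = 1 AND 0 AND 1 = 0
y8 = y2 NOR y1 = 0 NOR 0 = 1
y10 = y4 OR y6 OR y8 = 0 OR 0 OR 1 = 1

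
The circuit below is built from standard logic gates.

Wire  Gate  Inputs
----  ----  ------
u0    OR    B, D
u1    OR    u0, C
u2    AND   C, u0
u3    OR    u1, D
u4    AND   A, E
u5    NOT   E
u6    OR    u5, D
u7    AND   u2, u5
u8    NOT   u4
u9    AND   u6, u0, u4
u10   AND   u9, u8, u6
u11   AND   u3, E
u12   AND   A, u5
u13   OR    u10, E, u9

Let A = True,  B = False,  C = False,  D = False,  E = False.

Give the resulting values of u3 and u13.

u3 = False  u13 = False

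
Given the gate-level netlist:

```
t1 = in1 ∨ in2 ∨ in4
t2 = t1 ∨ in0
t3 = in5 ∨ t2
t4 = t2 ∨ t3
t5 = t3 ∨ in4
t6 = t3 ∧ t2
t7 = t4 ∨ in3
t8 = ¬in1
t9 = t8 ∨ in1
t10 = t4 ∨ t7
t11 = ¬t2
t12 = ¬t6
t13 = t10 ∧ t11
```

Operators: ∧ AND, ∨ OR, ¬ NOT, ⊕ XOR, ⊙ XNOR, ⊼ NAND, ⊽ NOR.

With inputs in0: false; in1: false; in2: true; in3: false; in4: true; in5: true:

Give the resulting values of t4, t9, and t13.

t4 = true  t9 = true  t13 = false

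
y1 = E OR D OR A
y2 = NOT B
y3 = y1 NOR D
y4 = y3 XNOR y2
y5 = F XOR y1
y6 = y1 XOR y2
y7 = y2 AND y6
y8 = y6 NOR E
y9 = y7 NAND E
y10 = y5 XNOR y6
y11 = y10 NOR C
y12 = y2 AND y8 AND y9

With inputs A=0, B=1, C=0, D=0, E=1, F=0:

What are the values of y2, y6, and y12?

y2 = 0  y6 = 1  y12 = 0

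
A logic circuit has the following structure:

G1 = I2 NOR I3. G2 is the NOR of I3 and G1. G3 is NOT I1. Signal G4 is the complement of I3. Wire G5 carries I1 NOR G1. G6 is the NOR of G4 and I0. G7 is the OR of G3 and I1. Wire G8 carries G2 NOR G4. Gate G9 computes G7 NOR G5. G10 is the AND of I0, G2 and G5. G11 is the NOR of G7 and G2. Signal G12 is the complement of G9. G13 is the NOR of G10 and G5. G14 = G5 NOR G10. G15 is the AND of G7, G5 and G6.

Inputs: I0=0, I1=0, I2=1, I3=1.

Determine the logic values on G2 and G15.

G2 = 0, G15 = 1

G1 = I2 NOR I3 = 1 NOR 1 = 0
G2 = I3 NOR G1 = 1 NOR 0 = 0
G3 = NOT I1 = NOT 0 = 1
G4 = NOT I3 = NOT 1 = 0
G5 = I1 NOR G1 = 0 NOR 0 = 1
G6 = G4 NOR I0 = 0 NOR 0 = 1
G7 = G3 OR I1 = 1 OR 0 = 1
G15 = G7 AND G5 AND G6 = 1 AND 1 AND 1 = 1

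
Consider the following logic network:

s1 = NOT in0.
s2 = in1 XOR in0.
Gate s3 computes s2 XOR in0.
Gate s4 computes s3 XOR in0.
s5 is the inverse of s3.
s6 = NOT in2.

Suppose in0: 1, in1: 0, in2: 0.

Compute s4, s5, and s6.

s4 = 1, s5 = 1, s6 = 1

s2 = in1 XOR in0 = 0 XOR 1 = 1
s3 = s2 XOR in0 = 1 XOR 1 = 0
s4 = s3 XOR in0 = 0 XOR 1 = 1
s5 = NOT s3 = NOT 0 = 1
s6 = NOT in2 = NOT 0 = 1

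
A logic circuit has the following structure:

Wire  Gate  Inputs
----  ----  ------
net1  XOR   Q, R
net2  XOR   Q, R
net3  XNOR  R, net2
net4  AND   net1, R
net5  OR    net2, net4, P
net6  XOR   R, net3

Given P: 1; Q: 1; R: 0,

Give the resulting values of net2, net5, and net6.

net2 = 1  net5 = 1  net6 = 0

net1 = Q XOR R = 1 XOR 0 = 1
net2 = Q XOR R = 1 XOR 0 = 1
net3 = R XNOR net2 = 0 XNOR 1 = 0
net4 = net1 AND R = 1 AND 0 = 0
net5 = net2 OR net4 OR P = 1 OR 0 OR 1 = 1
net6 = R XOR net3 = 0 XOR 0 = 0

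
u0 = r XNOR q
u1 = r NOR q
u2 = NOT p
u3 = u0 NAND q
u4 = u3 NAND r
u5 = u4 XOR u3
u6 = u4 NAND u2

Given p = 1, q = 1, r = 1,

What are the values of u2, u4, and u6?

u2 = 0  u4 = 1  u6 = 1

u0 = r XNOR q = 1 XNOR 1 = 1
u2 = NOT p = NOT 1 = 0
u3 = u0 NAND q = 1 NAND 1 = 0
u4 = u3 NAND r = 0 NAND 1 = 1
u6 = u4 NAND u2 = 1 NAND 0 = 1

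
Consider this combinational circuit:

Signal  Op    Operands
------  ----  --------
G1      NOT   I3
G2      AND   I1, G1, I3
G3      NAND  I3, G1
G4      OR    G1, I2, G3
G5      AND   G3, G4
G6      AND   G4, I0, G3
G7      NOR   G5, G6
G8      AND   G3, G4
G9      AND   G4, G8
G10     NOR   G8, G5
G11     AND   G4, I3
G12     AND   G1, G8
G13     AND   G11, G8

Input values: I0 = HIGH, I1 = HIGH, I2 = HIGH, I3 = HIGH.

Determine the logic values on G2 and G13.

G1 = NOT I3 = NOT HIGH = LOW
G2 = I1 AND G1 AND I3 = HIGH AND LOW AND HIGH = LOW
G3 = I3 NAND G1 = HIGH NAND LOW = HIGH
G4 = G1 OR I2 OR G3 = LOW OR HIGH OR HIGH = HIGH
G8 = G3 AND G4 = HIGH AND HIGH = HIGH
G11 = G4 AND I3 = HIGH AND HIGH = HIGH
G13 = G11 AND G8 = HIGH AND HIGH = HIGH

G2 = LOW  G13 = HIGH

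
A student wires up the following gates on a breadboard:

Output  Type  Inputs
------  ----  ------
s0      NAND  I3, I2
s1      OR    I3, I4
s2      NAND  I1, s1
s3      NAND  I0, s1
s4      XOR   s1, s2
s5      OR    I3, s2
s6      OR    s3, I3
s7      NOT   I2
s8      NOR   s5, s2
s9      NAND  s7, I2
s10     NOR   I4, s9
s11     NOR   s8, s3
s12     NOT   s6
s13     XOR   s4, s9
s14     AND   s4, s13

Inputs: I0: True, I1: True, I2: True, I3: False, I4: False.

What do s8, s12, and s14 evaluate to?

s8 = False, s12 = False, s14 = False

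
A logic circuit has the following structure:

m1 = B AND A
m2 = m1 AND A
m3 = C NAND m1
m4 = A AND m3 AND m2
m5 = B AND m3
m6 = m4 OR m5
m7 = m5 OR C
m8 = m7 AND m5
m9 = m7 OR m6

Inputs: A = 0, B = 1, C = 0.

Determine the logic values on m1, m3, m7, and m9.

m1 = 0  m3 = 1  m7 = 1  m9 = 1

m1 = B AND A = 1 AND 0 = 0
m2 = m1 AND A = 0 AND 0 = 0
m3 = C NAND m1 = 0 NAND 0 = 1
m4 = A AND m3 AND m2 = 0 AND 1 AND 0 = 0
m5 = B AND m3 = 1 AND 1 = 1
m6 = m4 OR m5 = 0 OR 1 = 1
m7 = m5 OR C = 1 OR 0 = 1
m9 = m7 OR m6 = 1 OR 1 = 1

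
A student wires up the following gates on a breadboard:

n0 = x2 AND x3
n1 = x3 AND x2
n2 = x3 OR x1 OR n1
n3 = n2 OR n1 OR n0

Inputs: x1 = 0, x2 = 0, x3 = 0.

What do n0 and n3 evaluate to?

n0 = 0; n3 = 0

n0 = x2 AND x3 = 0 AND 0 = 0
n1 = x3 AND x2 = 0 AND 0 = 0
n2 = x3 OR x1 OR n1 = 0 OR 0 OR 0 = 0
n3 = n2 OR n1 OR n0 = 0 OR 0 OR 0 = 0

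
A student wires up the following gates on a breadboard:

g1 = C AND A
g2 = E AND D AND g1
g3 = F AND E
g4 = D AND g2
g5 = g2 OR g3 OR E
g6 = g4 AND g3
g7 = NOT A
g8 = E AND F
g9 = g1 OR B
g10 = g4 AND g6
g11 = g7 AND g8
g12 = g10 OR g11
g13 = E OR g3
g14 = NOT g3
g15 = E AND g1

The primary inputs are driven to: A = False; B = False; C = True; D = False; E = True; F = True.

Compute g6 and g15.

g6 = False, g15 = False

g1 = C AND A = True AND False = False
g2 = E AND D AND g1 = True AND False AND False = False
g3 = F AND E = True AND True = True
g4 = D AND g2 = False AND False = False
g6 = g4 AND g3 = False AND True = False
g15 = E AND g1 = True AND False = False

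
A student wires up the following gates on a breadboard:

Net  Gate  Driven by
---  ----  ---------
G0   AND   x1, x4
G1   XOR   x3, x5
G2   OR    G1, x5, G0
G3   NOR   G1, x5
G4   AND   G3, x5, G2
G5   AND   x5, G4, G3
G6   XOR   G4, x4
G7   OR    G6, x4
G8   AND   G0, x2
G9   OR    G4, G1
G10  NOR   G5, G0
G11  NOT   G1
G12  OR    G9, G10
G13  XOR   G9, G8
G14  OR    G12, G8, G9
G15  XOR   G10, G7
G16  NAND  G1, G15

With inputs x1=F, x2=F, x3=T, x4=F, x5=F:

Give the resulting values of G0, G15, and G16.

G0 = F, G15 = T, G16 = F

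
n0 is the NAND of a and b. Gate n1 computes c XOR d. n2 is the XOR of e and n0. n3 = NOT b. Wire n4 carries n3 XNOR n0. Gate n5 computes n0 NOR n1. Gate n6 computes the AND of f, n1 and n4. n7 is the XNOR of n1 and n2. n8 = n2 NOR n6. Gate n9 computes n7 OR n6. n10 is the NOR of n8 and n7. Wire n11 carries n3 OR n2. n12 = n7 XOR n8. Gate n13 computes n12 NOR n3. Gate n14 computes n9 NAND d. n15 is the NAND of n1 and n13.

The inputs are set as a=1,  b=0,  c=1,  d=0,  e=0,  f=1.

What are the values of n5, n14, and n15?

n0 = a NAND b = 1 NAND 0 = 1
n1 = c XOR d = 1 XOR 0 = 1
n2 = e XOR n0 = 0 XOR 1 = 1
n3 = NOT b = NOT 0 = 1
n4 = n3 XNOR n0 = 1 XNOR 1 = 1
n5 = n0 NOR n1 = 1 NOR 1 = 0
n6 = f AND n1 AND n4 = 1 AND 1 AND 1 = 1
n7 = n1 XNOR n2 = 1 XNOR 1 = 1
n8 = n2 NOR n6 = 1 NOR 1 = 0
n9 = n7 OR n6 = 1 OR 1 = 1
n12 = n7 XOR n8 = 1 XOR 0 = 1
n13 = n12 NOR n3 = 1 NOR 1 = 0
n14 = n9 NAND d = 1 NAND 0 = 1
n15 = n1 NAND n13 = 1 NAND 0 = 1

n5 = 0  n14 = 1  n15 = 1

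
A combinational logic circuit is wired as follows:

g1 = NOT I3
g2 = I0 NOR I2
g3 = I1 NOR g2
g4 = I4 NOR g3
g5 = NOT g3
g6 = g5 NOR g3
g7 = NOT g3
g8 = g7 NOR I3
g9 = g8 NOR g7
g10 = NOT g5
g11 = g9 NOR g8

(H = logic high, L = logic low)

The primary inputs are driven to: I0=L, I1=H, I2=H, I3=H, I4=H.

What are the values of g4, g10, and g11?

g2 = I0 NOR I2 = L NOR H = L
g3 = I1 NOR g2 = H NOR L = L
g4 = I4 NOR g3 = H NOR L = L
g5 = NOT g3 = NOT L = H
g7 = NOT g3 = NOT L = H
g8 = g7 NOR I3 = H NOR H = L
g9 = g8 NOR g7 = L NOR H = L
g10 = NOT g5 = NOT H = L
g11 = g9 NOR g8 = L NOR L = H

g4 = L  g10 = L  g11 = H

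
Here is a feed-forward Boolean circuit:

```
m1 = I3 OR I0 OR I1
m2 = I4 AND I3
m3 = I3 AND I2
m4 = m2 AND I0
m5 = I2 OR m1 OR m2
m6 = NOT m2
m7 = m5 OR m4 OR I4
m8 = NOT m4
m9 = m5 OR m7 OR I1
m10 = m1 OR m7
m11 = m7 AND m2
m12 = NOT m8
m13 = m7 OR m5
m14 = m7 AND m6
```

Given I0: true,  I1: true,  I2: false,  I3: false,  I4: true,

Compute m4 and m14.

m4 = false, m14 = true

m1 = I3 OR I0 OR I1 = false OR true OR true = true
m2 = I4 AND I3 = true AND false = false
m4 = m2 AND I0 = false AND true = false
m5 = I2 OR m1 OR m2 = false OR true OR false = true
m6 = NOT m2 = NOT false = true
m7 = m5 OR m4 OR I4 = true OR false OR true = true
m14 = m7 AND m6 = true AND true = true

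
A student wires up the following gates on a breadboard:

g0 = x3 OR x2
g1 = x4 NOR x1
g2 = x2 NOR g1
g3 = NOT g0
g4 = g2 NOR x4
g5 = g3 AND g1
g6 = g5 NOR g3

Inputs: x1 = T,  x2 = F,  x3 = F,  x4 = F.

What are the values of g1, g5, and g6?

g1 = F; g5 = F; g6 = F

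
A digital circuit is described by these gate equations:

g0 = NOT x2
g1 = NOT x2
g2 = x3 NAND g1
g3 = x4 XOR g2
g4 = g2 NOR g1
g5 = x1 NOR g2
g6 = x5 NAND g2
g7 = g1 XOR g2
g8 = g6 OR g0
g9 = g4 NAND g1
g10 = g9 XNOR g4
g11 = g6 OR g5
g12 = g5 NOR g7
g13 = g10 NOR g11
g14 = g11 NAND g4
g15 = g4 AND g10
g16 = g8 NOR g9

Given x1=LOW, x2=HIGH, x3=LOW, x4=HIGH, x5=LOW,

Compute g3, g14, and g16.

g3 = LOW  g14 = HIGH  g16 = LOW

g0 = NOT x2 = NOT HIGH = LOW
g1 = NOT x2 = NOT HIGH = LOW
g2 = x3 NAND g1 = LOW NAND LOW = HIGH
g3 = x4 XOR g2 = HIGH XOR HIGH = LOW
g4 = g2 NOR g1 = HIGH NOR LOW = LOW
g5 = x1 NOR g2 = LOW NOR HIGH = LOW
g6 = x5 NAND g2 = LOW NAND HIGH = HIGH
g8 = g6 OR g0 = HIGH OR LOW = HIGH
g9 = g4 NAND g1 = LOW NAND LOW = HIGH
g11 = g6 OR g5 = HIGH OR LOW = HIGH
g14 = g11 NAND g4 = HIGH NAND LOW = HIGH
g16 = g8 NOR g9 = HIGH NOR HIGH = LOW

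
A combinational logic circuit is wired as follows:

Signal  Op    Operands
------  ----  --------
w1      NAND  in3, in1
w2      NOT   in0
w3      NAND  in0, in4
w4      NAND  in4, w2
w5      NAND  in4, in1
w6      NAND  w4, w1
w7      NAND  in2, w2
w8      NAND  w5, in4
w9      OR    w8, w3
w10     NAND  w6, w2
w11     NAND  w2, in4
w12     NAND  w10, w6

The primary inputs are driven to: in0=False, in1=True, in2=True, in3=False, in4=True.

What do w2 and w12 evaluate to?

w2 = True; w12 = True

w1 = in3 NAND in1 = False NAND True = True
w2 = NOT in0 = NOT False = True
w4 = in4 NAND w2 = True NAND True = False
w6 = w4 NAND w1 = False NAND True = True
w10 = w6 NAND w2 = True NAND True = False
w12 = w10 NAND w6 = False NAND True = True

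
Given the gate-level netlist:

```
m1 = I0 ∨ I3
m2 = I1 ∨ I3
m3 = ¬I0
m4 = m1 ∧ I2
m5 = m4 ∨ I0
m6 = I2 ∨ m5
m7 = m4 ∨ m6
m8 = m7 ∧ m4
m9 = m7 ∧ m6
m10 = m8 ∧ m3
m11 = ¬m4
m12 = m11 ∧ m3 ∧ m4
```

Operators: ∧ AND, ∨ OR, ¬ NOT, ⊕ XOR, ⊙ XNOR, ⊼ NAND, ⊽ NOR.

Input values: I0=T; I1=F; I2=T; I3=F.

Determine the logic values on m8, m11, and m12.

m1 = I0 OR I3 = T OR F = T
m3 = NOT I0 = NOT T = F
m4 = m1 AND I2 = T AND T = T
m5 = m4 OR I0 = T OR T = T
m6 = I2 OR m5 = T OR T = T
m7 = m4 OR m6 = T OR T = T
m8 = m7 AND m4 = T AND T = T
m11 = NOT m4 = NOT T = F
m12 = m11 AND m3 AND m4 = F AND F AND T = F

m8 = T, m11 = F, m12 = F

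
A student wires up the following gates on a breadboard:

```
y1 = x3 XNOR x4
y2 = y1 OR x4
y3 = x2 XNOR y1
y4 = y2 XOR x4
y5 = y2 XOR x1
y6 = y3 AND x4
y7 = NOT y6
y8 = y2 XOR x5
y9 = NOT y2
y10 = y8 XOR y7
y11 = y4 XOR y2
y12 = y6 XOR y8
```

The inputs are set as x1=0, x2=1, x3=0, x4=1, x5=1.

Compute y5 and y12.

y1 = x3 XNOR x4 = 0 XNOR 1 = 0
y2 = y1 OR x4 = 0 OR 1 = 1
y3 = x2 XNOR y1 = 1 XNOR 0 = 0
y5 = y2 XOR x1 = 1 XOR 0 = 1
y6 = y3 AND x4 = 0 AND 1 = 0
y8 = y2 XOR x5 = 1 XOR 1 = 0
y12 = y6 XOR y8 = 0 XOR 0 = 0

y5 = 1, y12 = 0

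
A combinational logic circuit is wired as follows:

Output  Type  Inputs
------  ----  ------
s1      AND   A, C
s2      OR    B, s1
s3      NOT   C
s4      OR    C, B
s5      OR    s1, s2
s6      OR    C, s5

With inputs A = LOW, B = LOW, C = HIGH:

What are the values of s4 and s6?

s4 = HIGH, s6 = HIGH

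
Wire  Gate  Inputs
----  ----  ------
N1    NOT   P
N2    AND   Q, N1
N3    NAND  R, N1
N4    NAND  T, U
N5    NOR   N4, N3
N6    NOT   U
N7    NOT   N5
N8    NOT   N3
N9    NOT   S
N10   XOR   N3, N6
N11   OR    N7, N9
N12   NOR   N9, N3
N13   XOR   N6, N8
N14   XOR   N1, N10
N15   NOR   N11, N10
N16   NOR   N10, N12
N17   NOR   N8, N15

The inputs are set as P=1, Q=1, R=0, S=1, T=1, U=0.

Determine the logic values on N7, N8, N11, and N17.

N1 = NOT P = NOT 1 = 0
N3 = R NAND N1 = 0 NAND 0 = 1
N4 = T NAND U = 1 NAND 0 = 1
N5 = N4 NOR N3 = 1 NOR 1 = 0
N6 = NOT U = NOT 0 = 1
N7 = NOT N5 = NOT 0 = 1
N8 = NOT N3 = NOT 1 = 0
N9 = NOT S = NOT 1 = 0
N10 = N3 XOR N6 = 1 XOR 1 = 0
N11 = N7 OR N9 = 1 OR 0 = 1
N15 = N11 NOR N10 = 1 NOR 0 = 0
N17 = N8 NOR N15 = 0 NOR 0 = 1

N7 = 1, N8 = 0, N11 = 1, N17 = 1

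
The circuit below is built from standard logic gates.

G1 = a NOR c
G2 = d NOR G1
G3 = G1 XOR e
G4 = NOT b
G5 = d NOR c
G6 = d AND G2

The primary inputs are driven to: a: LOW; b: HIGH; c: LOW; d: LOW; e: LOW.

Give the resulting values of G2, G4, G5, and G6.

G1 = a NOR c = LOW NOR LOW = HIGH
G2 = d NOR G1 = LOW NOR HIGH = LOW
G4 = NOT b = NOT HIGH = LOW
G5 = d NOR c = LOW NOR LOW = HIGH
G6 = d AND G2 = LOW AND LOW = LOW

G2 = LOW  G4 = LOW  G5 = HIGH  G6 = LOW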